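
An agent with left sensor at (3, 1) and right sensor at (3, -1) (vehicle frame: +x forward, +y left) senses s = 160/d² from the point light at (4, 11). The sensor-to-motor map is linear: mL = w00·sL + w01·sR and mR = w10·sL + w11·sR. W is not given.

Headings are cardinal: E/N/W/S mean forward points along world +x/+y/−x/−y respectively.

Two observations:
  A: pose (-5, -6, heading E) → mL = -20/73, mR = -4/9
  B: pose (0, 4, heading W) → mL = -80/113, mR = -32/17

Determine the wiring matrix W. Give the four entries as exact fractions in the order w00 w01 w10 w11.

obs A: pose=(-5,-6,E) → sL=40/73, sR=4/9, mL=-20/73, mR=-4/9
obs B: pose=(0,4,W) → sL=160/113, sR=32/17, mL=-80/113, mR=-32/17
sensor matrix S = [[40/73, 4/9], [160/113, 32/17]]; det S = 507520/1262097
solve [mL_A; mL_B] = S·[w00; w01] and [mR_A; mR_B] = S·[w10; w11]:
  w00 = -1/2, w01 = 0, w10 = 0, w11 = -1

-1/2 0 0 -1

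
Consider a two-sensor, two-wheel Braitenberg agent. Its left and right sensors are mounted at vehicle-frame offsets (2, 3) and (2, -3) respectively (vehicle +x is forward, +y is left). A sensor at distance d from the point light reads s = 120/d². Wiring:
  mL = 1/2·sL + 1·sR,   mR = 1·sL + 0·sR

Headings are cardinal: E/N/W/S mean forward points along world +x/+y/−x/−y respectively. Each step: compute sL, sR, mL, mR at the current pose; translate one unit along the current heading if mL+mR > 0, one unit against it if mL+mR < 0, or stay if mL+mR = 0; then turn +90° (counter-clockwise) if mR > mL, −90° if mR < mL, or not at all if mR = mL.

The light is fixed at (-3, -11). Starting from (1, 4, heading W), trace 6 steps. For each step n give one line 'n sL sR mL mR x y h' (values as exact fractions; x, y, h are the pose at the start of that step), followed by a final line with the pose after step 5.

0 30/37 15/41 1170/1517 30/37 1 4 W
1 24/41 120/169 6948/6929 24/41 0 4 S
2 60/61 12/29 1602/1769 60/61 0 3 W
3 120/169 24/29 5796/4901 120/169 -1 3 S
4 6/5 15/32 171/160 6/5 -1 2 W
5 120/137 24/25 4788/3425 120/137 -2 2 S
final -2 1 W

n=0: pose=(1,4,W); sL=30/37, sR=15/41; mL=1170/1517, mR=30/37; mL+mR=2400/1517 → advance +1; mR−mL=60/1517 → turn +1·90°
n=1: pose=(0,4,S); sL=24/41, sR=120/169; mL=6948/6929, mR=24/41; mL+mR=11004/6929 → advance +1; mR−mL=-2892/6929 → turn -1·90°
n=2: pose=(0,3,W); sL=60/61, sR=12/29; mL=1602/1769, mR=60/61; mL+mR=3342/1769 → advance +1; mR−mL=138/1769 → turn +1·90°
n=3: pose=(-1,3,S); sL=120/169, sR=24/29; mL=5796/4901, mR=120/169; mL+mR=9276/4901 → advance +1; mR−mL=-2316/4901 → turn -1·90°
n=4: pose=(-1,2,W); sL=6/5, sR=15/32; mL=171/160, mR=6/5; mL+mR=363/160 → advance +1; mR−mL=21/160 → turn +1·90°
n=5: pose=(-2,2,S); sL=120/137, sR=24/25; mL=4788/3425, mR=120/137; mL+mR=7788/3425 → advance +1; mR−mL=-1788/3425 → turn -1·90°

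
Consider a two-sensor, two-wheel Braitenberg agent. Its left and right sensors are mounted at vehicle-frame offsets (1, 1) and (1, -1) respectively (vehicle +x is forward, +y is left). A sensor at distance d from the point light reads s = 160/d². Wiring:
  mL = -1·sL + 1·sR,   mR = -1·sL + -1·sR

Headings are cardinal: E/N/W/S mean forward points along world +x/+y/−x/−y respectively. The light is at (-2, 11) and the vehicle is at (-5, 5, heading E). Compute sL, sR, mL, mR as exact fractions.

left sensor world pos  = (-4, 6); dL² = 29
right sensor world pos = (-4, 4); dR² = 53
sL = 160/29 = 160/29
sR = 160/53 = 160/53
mL = -1·sL + 1·sR = -3840/1537
mR = -1·sL + -1·sR = -13120/1537

160/29 160/53 -3840/1537 -13120/1537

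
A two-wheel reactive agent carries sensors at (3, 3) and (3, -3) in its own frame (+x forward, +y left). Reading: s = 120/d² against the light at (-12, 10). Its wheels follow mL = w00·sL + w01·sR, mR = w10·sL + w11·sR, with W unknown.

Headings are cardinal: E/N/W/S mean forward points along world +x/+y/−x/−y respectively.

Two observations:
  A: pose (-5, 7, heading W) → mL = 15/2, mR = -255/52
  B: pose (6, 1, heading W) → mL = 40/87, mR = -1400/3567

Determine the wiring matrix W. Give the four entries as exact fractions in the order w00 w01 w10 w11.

obs A: pose=(-5,7,W) → sL=30/13, sR=15/2, mL=15/2, mR=-255/52
obs B: pose=(6,1,W) → sL=40/123, sR=40/87, mL=40/87, mR=-1400/3567
sensor matrix S = [[30/13, 15/2], [40/123, 40/87]]; det S = -21300/15457
solve [mL_A; mL_B] = S·[w00; w01] and [mR_A; mR_B] = S·[w10; w11]:
  w00 = 0, w01 = 1, w10 = -1/2, w11 = -1/2

0 1 -1/2 -1/2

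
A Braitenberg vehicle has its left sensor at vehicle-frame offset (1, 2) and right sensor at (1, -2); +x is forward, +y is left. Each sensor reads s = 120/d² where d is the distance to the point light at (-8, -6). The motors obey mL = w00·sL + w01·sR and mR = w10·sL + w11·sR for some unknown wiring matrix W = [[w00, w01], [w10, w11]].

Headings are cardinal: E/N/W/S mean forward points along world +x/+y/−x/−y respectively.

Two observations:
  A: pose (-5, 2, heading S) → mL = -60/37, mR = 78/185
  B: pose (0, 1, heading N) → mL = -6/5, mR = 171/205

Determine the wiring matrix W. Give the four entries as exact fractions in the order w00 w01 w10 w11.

-1 0 1 -1/2

obs A: pose=(-5,2,S) → sL=60/37, sR=12/5, mL=-60/37, mR=78/185
obs B: pose=(0,1,N) → sL=6/5, sR=30/41, mL=-6/5, mR=171/205
sensor matrix S = [[60/37, 12/5], [6/5, 30/41]]; det S = -64224/37925
solve [mL_A; mL_B] = S·[w00; w01] and [mR_A; mR_B] = S·[w10; w11]:
  w00 = -1, w01 = 0, w10 = 1, w11 = -1/2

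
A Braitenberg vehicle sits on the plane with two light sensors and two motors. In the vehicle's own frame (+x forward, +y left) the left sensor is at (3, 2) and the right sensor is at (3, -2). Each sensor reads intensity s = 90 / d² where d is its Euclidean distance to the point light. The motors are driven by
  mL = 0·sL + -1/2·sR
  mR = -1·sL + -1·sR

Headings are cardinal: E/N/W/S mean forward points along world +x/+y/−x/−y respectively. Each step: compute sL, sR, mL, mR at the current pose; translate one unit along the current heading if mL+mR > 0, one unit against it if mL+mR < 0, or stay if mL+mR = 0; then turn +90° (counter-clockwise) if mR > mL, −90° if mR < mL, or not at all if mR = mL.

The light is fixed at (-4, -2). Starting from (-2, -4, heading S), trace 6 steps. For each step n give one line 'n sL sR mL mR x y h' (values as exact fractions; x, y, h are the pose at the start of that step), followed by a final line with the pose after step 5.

0 90/41 18/5 -9/5 -1188/205 -2 -4 S
1 9 45 -45/2 -54 -2 -3 W
2 18 90/29 -45/29 -612/29 -1 -3 N
3 5/2 45/26 -45/52 -55/13 -1 -4 E
4 90/41 18/5 -9/5 -1188/205 -2 -4 S
5 9 45 -45/2 -54 -2 -3 W
final -1 -3 N

n=0: pose=(-2,-4,S); sL=90/41, sR=18/5; mL=-9/5, mR=-1188/205; mL+mR=-1557/205 → advance -1; mR−mL=-819/205 → turn -1·90°
n=1: pose=(-2,-3,W); sL=9, sR=45; mL=-45/2, mR=-54; mL+mR=-153/2 → advance -1; mR−mL=-63/2 → turn -1·90°
n=2: pose=(-1,-3,N); sL=18, sR=90/29; mL=-45/29, mR=-612/29; mL+mR=-657/29 → advance -1; mR−mL=-567/29 → turn -1·90°
n=3: pose=(-1,-4,E); sL=5/2, sR=45/26; mL=-45/52, mR=-55/13; mL+mR=-265/52 → advance -1; mR−mL=-175/52 → turn -1·90°
n=4: pose=(-2,-4,S); sL=90/41, sR=18/5; mL=-9/5, mR=-1188/205; mL+mR=-1557/205 → advance -1; mR−mL=-819/205 → turn -1·90°
n=5: pose=(-2,-3,W); sL=9, sR=45; mL=-45/2, mR=-54; mL+mR=-153/2 → advance -1; mR−mL=-63/2 → turn -1·90°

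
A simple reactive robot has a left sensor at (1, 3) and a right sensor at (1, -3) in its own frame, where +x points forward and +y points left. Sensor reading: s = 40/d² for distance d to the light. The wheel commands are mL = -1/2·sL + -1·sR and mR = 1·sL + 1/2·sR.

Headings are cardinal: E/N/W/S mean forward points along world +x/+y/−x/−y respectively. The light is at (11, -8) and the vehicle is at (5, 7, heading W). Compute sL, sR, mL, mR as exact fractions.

40/193 40/373 -15180/71989 18780/71989

left sensor world pos  = (4, 4); dL² = 193
right sensor world pos = (4, 10); dR² = 373
sL = 40/193 = 40/193
sR = 40/373 = 40/373
mL = -1/2·sL + -1·sR = -15180/71989
mR = 1·sL + 1/2·sR = 18780/71989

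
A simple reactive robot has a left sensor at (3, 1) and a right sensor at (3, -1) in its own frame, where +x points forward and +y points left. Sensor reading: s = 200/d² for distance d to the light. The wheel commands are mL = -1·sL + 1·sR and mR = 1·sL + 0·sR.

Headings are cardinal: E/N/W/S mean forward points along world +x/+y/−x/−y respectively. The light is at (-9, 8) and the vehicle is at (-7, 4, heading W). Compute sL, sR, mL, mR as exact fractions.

100/13 20 160/13 100/13

left sensor world pos  = (-10, 3); dL² = 26
right sensor world pos = (-10, 5); dR² = 10
sL = 200/26 = 100/13
sR = 200/10 = 20
mL = -1·sL + 1·sR = 160/13
mR = 1·sL + 0·sR = 100/13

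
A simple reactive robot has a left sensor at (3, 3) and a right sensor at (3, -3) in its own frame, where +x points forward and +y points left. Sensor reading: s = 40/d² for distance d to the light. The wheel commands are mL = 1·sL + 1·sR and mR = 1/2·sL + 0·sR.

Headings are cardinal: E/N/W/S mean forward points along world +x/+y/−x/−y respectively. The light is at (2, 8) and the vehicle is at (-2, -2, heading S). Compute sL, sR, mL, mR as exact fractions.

left sensor world pos  = (1, -5); dL² = 170
right sensor world pos = (-5, -5); dR² = 218
sL = 40/170 = 4/17
sR = 40/218 = 20/109
mL = 1·sL + 1·sR = 776/1853
mR = 1/2·sL + 0·sR = 2/17

4/17 20/109 776/1853 2/17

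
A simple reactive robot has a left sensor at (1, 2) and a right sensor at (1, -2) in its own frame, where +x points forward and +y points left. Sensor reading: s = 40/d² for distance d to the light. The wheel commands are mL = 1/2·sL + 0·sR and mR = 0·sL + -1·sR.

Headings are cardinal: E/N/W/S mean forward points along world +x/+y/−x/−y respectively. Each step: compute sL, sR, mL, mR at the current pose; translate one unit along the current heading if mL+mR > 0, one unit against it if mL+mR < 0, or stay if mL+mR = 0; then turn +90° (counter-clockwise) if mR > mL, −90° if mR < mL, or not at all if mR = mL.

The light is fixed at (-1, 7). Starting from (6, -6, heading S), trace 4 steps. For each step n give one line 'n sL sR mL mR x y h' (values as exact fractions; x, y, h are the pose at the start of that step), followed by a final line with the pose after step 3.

0 40/277 40/221 20/277 -40/221 6 -6 S
1 5/29 5/17 5/58 -5/17 6 -5 W
2 40/157 40/221 20/157 -40/221 7 -5 N
3 20/101 20/153 10/101 -20/153 7 -6 E
final 6 -6 S

n=0: pose=(6,-6,S); sL=40/277, sR=40/221; mL=20/277, mR=-40/221; mL+mR=-6660/61217 → advance -1; mR−mL=-15500/61217 → turn -1·90°
n=1: pose=(6,-5,W); sL=5/29, sR=5/17; mL=5/58, mR=-5/17; mL+mR=-205/986 → advance -1; mR−mL=-375/986 → turn -1·90°
n=2: pose=(7,-5,N); sL=40/157, sR=40/221; mL=20/157, mR=-40/221; mL+mR=-1860/34697 → advance -1; mR−mL=-10700/34697 → turn -1·90°
n=3: pose=(7,-6,E); sL=20/101, sR=20/153; mL=10/101, mR=-20/153; mL+mR=-490/15453 → advance -1; mR−mL=-3550/15453 → turn -1·90°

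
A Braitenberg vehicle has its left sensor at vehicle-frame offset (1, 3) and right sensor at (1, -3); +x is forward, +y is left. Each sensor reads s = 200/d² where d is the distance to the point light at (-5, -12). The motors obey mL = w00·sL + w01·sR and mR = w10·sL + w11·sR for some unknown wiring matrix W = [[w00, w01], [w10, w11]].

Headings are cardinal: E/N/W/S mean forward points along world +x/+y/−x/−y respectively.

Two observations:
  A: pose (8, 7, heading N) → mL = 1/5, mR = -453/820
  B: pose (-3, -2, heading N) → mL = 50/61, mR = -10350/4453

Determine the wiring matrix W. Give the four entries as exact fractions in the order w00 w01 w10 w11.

obs A: pose=(8,7,N) → sL=2/5, sR=25/82, mL=1/5, mR=-453/820
obs B: pose=(-3,-2,N) → sL=100/61, sR=100/73, mL=50/61, mR=-10350/4453
sensor matrix S = [[2/5, 25/82], [100/61, 100/73]]; det S = 8790/182573
solve [mL_A; mL_B] = S·[w00; w01] and [mR_A; mR_B] = S·[w10; w11]:
  w00 = 1/2, w01 = 0, w10 = -1, w11 = -1/2

1/2 0 -1 -1/2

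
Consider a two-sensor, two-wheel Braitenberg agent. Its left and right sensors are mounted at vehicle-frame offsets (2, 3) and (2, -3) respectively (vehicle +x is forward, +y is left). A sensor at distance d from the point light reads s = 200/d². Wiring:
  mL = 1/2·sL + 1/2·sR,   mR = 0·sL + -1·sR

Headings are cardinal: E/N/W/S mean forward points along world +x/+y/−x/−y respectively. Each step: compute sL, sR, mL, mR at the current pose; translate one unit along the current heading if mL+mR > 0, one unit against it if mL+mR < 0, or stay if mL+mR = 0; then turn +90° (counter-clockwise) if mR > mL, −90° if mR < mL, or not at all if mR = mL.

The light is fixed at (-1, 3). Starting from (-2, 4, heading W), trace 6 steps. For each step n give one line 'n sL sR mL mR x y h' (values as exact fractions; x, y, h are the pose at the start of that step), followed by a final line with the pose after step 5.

n=0: pose=(-2,4,W); sL=200/13, sR=8; mL=152/13, mR=-8; mL+mR=48/13 → advance +1; mR−mL=-256/13 → turn -1·90°
n=1: pose=(-3,4,N); sL=100/17, sR=20; mL=220/17, mR=-20; mL+mR=-120/17 → advance -1; mR−mL=-560/17 → turn -1·90°
n=2: pose=(-3,3,E); sL=200/9, sR=200/9; mL=200/9, mR=-200/9; mL+mR=0 → advance +0; mR−mL=-400/9 → turn -1·90°
n=3: pose=(-3,3,S); sL=40, sR=200/29; mL=680/29, mR=-200/29; mL+mR=480/29 → advance +1; mR−mL=-880/29 → turn -1·90°
n=4: pose=(-3,2,W); sL=25/4, sR=10; mL=65/8, mR=-10; mL+mR=-15/8 → advance -1; mR−mL=-145/8 → turn -1·90°
n=5: pose=(-2,2,N); sL=200/17, sR=40; mL=440/17, mR=-40; mL+mR=-240/17 → advance -1; mR−mL=-1120/17 → turn -1·90°

0 200/13 8 152/13 -8 -2 4 W
1 100/17 20 220/17 -20 -3 4 N
2 200/9 200/9 200/9 -200/9 -3 3 E
3 40 200/29 680/29 -200/29 -3 3 S
4 25/4 10 65/8 -10 -3 2 W
5 200/17 40 440/17 -40 -2 2 N
final -2 1 E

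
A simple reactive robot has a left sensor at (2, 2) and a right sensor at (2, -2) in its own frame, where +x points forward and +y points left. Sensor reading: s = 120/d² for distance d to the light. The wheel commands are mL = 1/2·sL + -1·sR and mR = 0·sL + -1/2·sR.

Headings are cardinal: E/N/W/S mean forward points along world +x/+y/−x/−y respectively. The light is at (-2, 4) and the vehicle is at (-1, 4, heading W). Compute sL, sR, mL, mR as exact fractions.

left sensor world pos  = (-3, 2); dL² = 5
right sensor world pos = (-3, 6); dR² = 5
sL = 120/5 = 24
sR = 120/5 = 24
mL = 1/2·sL + -1·sR = -12
mR = 0·sL + -1/2·sR = -12

24 24 -12 -12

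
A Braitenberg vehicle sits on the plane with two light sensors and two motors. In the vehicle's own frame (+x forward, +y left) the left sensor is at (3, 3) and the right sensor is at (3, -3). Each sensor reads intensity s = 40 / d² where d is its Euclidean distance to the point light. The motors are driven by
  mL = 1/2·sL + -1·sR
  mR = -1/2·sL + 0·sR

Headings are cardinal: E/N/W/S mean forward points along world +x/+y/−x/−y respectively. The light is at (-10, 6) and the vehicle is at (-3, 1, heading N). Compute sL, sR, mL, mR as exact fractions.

2 5/13 8/13 -1

left sensor world pos  = (-6, 4); dL² = 20
right sensor world pos = (0, 4); dR² = 104
sL = 40/20 = 2
sR = 40/104 = 5/13
mL = 1/2·sL + -1·sR = 8/13
mR = -1/2·sL + 0·sR = -1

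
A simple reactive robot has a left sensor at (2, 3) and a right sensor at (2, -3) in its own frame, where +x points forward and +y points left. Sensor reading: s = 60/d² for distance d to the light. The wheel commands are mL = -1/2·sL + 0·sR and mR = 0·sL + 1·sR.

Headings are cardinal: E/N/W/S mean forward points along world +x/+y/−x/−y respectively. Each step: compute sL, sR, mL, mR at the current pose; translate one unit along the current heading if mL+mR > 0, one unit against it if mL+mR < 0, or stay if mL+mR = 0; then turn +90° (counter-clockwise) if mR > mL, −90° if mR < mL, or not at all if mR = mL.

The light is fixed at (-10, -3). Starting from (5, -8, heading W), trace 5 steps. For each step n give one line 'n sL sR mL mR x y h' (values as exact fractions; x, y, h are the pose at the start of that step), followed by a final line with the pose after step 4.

n=0: pose=(5,-8,W); sL=60/233, sR=60/173; mL=-30/233, mR=60/173; mL+mR=8790/40309 → advance +1; mR−mL=19170/40309 → turn +1·90°
n=1: pose=(4,-8,S); sL=30/169, sR=6/17; mL=-15/169, mR=6/17; mL+mR=759/2873 → advance +1; mR−mL=1269/2873 → turn +1·90°
n=2: pose=(4,-9,E); sL=12/53, sR=60/337; mL=-6/53, mR=60/337; mL+mR=1158/17861 → advance +1; mR−mL=5202/17861 → turn +1·90°
n=3: pose=(5,-9,N); sL=3/8, sR=3/17; mL=-3/16, mR=3/17; mL+mR=-3/272 → advance -1; mR−mL=99/272 → turn +1·90°
n=4: pose=(5,-10,W); sL=60/269, sR=12/37; mL=-30/269, mR=12/37; mL+mR=2118/9953 → advance +1; mR−mL=4338/9953 → turn +1·90°

0 60/233 60/173 -30/233 60/173 5 -8 W
1 30/169 6/17 -15/169 6/17 4 -8 S
2 12/53 60/337 -6/53 60/337 4 -9 E
3 3/8 3/17 -3/16 3/17 5 -9 N
4 60/269 12/37 -30/269 12/37 5 -10 W
final 4 -10 S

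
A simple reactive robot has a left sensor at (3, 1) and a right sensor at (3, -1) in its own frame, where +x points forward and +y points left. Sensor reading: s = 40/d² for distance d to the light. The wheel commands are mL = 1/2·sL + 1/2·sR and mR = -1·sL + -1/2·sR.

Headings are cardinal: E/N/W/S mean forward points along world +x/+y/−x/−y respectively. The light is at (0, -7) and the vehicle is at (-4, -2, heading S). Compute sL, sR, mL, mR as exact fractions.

left sensor world pos  = (-3, -5); dL² = 13
right sensor world pos = (-5, -5); dR² = 29
sL = 40/13 = 40/13
sR = 40/29 = 40/29
mL = 1/2·sL + 1/2·sR = 840/377
mR = -1·sL + -1/2·sR = -1420/377

40/13 40/29 840/377 -1420/377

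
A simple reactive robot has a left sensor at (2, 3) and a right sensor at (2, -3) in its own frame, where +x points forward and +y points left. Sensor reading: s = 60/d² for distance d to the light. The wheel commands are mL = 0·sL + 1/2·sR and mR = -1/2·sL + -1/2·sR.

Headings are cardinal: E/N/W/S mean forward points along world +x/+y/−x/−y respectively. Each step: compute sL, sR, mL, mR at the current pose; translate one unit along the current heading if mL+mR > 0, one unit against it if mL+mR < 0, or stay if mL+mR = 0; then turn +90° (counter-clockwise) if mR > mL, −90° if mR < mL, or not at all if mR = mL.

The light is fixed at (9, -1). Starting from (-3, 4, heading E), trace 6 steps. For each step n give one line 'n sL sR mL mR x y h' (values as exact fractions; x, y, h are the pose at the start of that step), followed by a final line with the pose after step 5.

n=0: pose=(-3,4,E); sL=15/41, sR=15/26; mL=15/52, mR=-1005/2132; mL+mR=-15/82 → advance -1; mR−mL=-405/533 → turn -1·90°
n=1: pose=(-4,4,S); sL=60/109, sR=12/53; mL=6/53, mR=-2244/5777; mL+mR=-30/109 → advance -1; mR−mL=-2898/5777 → turn -1·90°
n=2: pose=(-4,5,W); sL=10/39, sR=10/51; mL=5/51, mR=-50/221; mL+mR=-5/39 → advance -1; mR−mL=-215/663 → turn -1·90°
n=3: pose=(-3,5,N); sL=60/289, sR=12/29; mL=6/29, mR=-2604/8381; mL+mR=-30/289 → advance -1; mR−mL=-4338/8381 → turn -1·90°
n=4: pose=(-3,4,E); sL=15/41, sR=15/26; mL=15/52, mR=-1005/2132; mL+mR=-15/82 → advance -1; mR−mL=-405/533 → turn -1·90°
n=5: pose=(-4,4,S); sL=60/109, sR=12/53; mL=6/53, mR=-2244/5777; mL+mR=-30/109 → advance -1; mR−mL=-2898/5777 → turn -1·90°

0 15/41 15/26 15/52 -1005/2132 -3 4 E
1 60/109 12/53 6/53 -2244/5777 -4 4 S
2 10/39 10/51 5/51 -50/221 -4 5 W
3 60/289 12/29 6/29 -2604/8381 -3 5 N
4 15/41 15/26 15/52 -1005/2132 -3 4 E
5 60/109 12/53 6/53 -2244/5777 -4 4 S
final -4 5 W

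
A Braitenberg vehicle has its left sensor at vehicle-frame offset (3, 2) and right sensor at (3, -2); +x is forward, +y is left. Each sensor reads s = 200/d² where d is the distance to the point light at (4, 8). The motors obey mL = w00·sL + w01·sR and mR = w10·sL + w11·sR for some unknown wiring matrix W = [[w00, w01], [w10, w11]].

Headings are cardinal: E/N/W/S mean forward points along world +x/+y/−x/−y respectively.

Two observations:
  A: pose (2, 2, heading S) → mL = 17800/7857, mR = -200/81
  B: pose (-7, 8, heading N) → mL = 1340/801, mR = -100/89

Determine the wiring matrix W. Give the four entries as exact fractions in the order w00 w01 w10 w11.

1/2 1/2 -1 0

obs A: pose=(2,2,S) → sL=200/81, sR=200/97, mL=17800/7857, mR=-200/81
obs B: pose=(-7,8,N) → sL=100/89, sR=20/9, mL=1340/801, mR=-100/89
sensor matrix S = [[200/81, 200/97], [100/89, 20/9]]; det S = 19952000/6293457
solve [mL_A; mL_B] = S·[w00; w01] and [mR_A; mR_B] = S·[w10; w11]:
  w00 = 1/2, w01 = 1/2, w10 = -1, w11 = 0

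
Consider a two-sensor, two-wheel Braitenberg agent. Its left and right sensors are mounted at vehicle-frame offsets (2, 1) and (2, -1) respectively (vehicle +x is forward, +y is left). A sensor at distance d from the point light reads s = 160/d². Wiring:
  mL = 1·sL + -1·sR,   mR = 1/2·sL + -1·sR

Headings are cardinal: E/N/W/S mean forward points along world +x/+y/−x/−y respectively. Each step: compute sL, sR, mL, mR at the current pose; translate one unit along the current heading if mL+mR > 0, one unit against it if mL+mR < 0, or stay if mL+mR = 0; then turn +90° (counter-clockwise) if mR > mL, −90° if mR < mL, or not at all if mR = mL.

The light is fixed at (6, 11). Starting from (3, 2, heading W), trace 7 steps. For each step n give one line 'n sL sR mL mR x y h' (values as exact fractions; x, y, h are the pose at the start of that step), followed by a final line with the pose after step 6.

0 32/25 160/89 -1152/2225 -2576/2225 3 2 W
1 80/29 16/5 -64/145 -264/145 4 2 N
2 160/81 160/121 6400/9801 -3280/9801 4 1 E
3 10/9 40/37 10/333 -175/333 5 1 S
4 160/109 160/73 -5760/7957 -11600/7957 5 2 W
5 16/5 16/5 0 -8/5 6 2 N
6 32/17 32/25 256/425 -144/425 6 1 E
final 7 1 S

n=0: pose=(3,2,W); sL=32/25, sR=160/89; mL=-1152/2225, mR=-2576/2225; mL+mR=-3728/2225 → advance -1; mR−mL=-16/25 → turn -1·90°
n=1: pose=(4,2,N); sL=80/29, sR=16/5; mL=-64/145, mR=-264/145; mL+mR=-328/145 → advance -1; mR−mL=-40/29 → turn -1·90°
n=2: pose=(4,1,E); sL=160/81, sR=160/121; mL=6400/9801, mR=-3280/9801; mL+mR=1040/3267 → advance +1; mR−mL=-80/81 → turn -1·90°
n=3: pose=(5,1,S); sL=10/9, sR=40/37; mL=10/333, mR=-175/333; mL+mR=-55/111 → advance -1; mR−mL=-5/9 → turn -1·90°
n=4: pose=(5,2,W); sL=160/109, sR=160/73; mL=-5760/7957, mR=-11600/7957; mL+mR=-17360/7957 → advance -1; mR−mL=-80/109 → turn -1·90°
n=5: pose=(6,2,N); sL=16/5, sR=16/5; mL=0, mR=-8/5; mL+mR=-8/5 → advance -1; mR−mL=-8/5 → turn -1·90°
n=6: pose=(6,1,E); sL=32/17, sR=32/25; mL=256/425, mR=-144/425; mL+mR=112/425 → advance +1; mR−mL=-16/17 → turn -1·90°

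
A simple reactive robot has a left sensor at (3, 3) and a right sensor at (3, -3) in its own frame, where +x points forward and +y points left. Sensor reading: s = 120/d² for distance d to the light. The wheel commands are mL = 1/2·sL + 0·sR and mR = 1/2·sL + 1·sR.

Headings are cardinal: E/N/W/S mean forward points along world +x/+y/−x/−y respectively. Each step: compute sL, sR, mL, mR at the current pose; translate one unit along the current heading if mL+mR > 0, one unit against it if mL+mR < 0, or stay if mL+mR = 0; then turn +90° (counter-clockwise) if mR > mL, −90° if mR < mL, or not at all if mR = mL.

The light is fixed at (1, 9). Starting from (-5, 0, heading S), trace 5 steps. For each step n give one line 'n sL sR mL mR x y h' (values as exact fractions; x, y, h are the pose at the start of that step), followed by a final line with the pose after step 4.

0 40/51 8/15 20/51 236/255 -5 0 S
1 60/29 60/89 30/29 4410/2581 -5 -1 E
2 120/113 120/53 60/113 16740/5989 -4 -1 N
3 15/26 6/5 15/52 387/260 -4 0 W
4 40/51 8/15 20/51 236/255 -5 0 S
final -5 -1 E

n=0: pose=(-5,0,S); sL=40/51, sR=8/15; mL=20/51, mR=236/255; mL+mR=112/85 → advance +1; mR−mL=8/15 → turn +1·90°
n=1: pose=(-5,-1,E); sL=60/29, sR=60/89; mL=30/29, mR=4410/2581; mL+mR=7080/2581 → advance +1; mR−mL=60/89 → turn +1·90°
n=2: pose=(-4,-1,N); sL=120/113, sR=120/53; mL=60/113, mR=16740/5989; mL+mR=19920/5989 → advance +1; mR−mL=120/53 → turn +1·90°
n=3: pose=(-4,0,W); sL=15/26, sR=6/5; mL=15/52, mR=387/260; mL+mR=231/130 → advance +1; mR−mL=6/5 → turn +1·90°
n=4: pose=(-5,0,S); sL=40/51, sR=8/15; mL=20/51, mR=236/255; mL+mR=112/85 → advance +1; mR−mL=8/15 → turn +1·90°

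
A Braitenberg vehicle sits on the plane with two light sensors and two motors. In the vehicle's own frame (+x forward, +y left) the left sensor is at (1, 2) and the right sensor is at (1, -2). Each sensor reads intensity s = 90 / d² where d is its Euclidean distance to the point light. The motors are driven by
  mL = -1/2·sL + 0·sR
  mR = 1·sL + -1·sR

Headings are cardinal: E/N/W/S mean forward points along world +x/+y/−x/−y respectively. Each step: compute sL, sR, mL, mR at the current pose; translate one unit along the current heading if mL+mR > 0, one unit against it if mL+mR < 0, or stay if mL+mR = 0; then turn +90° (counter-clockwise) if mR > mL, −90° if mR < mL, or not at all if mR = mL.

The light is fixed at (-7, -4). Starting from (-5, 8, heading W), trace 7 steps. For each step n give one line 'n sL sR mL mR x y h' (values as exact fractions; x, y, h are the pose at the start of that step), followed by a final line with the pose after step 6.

n=0: pose=(-5,8,W); sL=90/101, sR=90/197; mL=-45/101, mR=8640/19897; mL+mR=-225/19897 → advance -1; mR−mL=17505/19897 → turn +1·90°
n=1: pose=(-4,8,S); sL=45/73, sR=45/61; mL=-45/146, mR=-540/4453; mL+mR=-3825/8906 → advance -1; mR−mL=1665/8906 → turn +1·90°
n=2: pose=(-4,9,E); sL=90/241, sR=90/137; mL=-45/241, mR=-9360/33017; mL+mR=-15525/33017 → advance -1; mR−mL=-3195/33017 → turn -1·90°
n=3: pose=(-5,9,S); sL=9/16, sR=5/8; mL=-9/32, mR=-1/16; mL+mR=-11/32 → advance -1; mR−mL=7/32 → turn +1·90°
n=4: pose=(-5,10,E); sL=18/53, sR=10/17; mL=-9/53, mR=-224/901; mL+mR=-377/901 → advance -1; mR−mL=-71/901 → turn -1·90°
n=5: pose=(-6,10,S); sL=45/89, sR=9/17; mL=-45/178, mR=-36/1513; mL+mR=-837/3026 → advance -1; mR−mL=693/3026 → turn +1·90°
n=6: pose=(-6,11,E); sL=90/293, sR=90/173; mL=-45/293, mR=-10800/50689; mL+mR=-18585/50689 → advance -1; mR−mL=-3015/50689 → turn -1·90°

0 90/101 90/197 -45/101 8640/19897 -5 8 W
1 45/73 45/61 -45/146 -540/4453 -4 8 S
2 90/241 90/137 -45/241 -9360/33017 -4 9 E
3 9/16 5/8 -9/32 -1/16 -5 9 S
4 18/53 10/17 -9/53 -224/901 -5 10 E
5 45/89 9/17 -45/178 -36/1513 -6 10 S
6 90/293 90/173 -45/293 -10800/50689 -6 11 E
final -7 11 S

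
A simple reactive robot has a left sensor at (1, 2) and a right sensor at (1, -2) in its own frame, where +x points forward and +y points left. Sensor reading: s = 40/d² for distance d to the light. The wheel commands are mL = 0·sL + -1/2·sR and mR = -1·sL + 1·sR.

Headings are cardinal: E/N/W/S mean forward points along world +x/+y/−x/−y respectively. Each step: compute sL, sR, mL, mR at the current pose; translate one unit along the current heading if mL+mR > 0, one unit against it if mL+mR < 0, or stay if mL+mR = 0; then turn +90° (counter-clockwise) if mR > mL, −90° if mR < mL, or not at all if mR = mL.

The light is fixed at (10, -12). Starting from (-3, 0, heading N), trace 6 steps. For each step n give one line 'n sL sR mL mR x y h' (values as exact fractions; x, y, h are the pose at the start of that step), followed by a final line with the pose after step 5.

n=0: pose=(-3,0,N); sL=20/197, sR=4/29; mL=-2/29, mR=208/5713; mL+mR=-186/5713 → advance -1; mR−mL=602/5713 → turn +1·90°
n=1: pose=(-3,-1,W); sL=40/277, sR=8/73; mL=-4/73, mR=-704/20221; mL+mR=-1812/20221 → advance -1; mR−mL=404/20221 → turn +1·90°
n=2: pose=(-2,-1,S); sL=1/5, sR=5/37; mL=-5/74, mR=-12/185; mL+mR=-49/370 → advance -1; mR−mL=1/370 → turn +1·90°
n=3: pose=(-2,0,E); sL=40/317, sR=40/221; mL=-20/221, mR=3840/70057; mL+mR=-2500/70057 → advance -1; mR−mL=10180/70057 → turn +1·90°
n=4: pose=(-3,0,N); sL=20/197, sR=4/29; mL=-2/29, mR=208/5713; mL+mR=-186/5713 → advance -1; mR−mL=602/5713 → turn +1·90°
n=5: pose=(-3,-1,W); sL=40/277, sR=8/73; mL=-4/73, mR=-704/20221; mL+mR=-1812/20221 → advance -1; mR−mL=404/20221 → turn +1·90°

0 20/197 4/29 -2/29 208/5713 -3 0 N
1 40/277 8/73 -4/73 -704/20221 -3 -1 W
2 1/5 5/37 -5/74 -12/185 -2 -1 S
3 40/317 40/221 -20/221 3840/70057 -2 0 E
4 20/197 4/29 -2/29 208/5713 -3 0 N
5 40/277 8/73 -4/73 -704/20221 -3 -1 W
final -2 -1 S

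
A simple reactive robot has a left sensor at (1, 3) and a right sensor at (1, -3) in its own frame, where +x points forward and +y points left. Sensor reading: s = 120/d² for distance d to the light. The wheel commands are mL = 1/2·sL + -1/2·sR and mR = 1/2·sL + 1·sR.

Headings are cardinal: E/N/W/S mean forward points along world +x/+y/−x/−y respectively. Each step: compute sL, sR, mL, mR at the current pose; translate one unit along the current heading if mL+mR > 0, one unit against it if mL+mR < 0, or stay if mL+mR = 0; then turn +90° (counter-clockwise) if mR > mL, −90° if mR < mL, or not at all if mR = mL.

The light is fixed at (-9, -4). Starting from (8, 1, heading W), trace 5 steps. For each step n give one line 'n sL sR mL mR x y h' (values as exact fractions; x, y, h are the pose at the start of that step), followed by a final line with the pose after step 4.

n=0: pose=(8,1,W); sL=6/13, sR=3/8; mL=9/208, mR=63/104; mL+mR=135/208 → advance +1; mR−mL=9/16 → turn +1·90°
n=1: pose=(7,1,S); sL=120/377, sR=24/37; mL=-2304/13949, mR=11268/13949; mL+mR=8964/13949 → advance +1; mR−mL=36/37 → turn +1·90°
n=2: pose=(7,0,E); sL=60/169, sR=12/29; mL=-144/4901, mR=2898/4901; mL+mR=2754/4901 → advance +1; mR−mL=18/29 → turn +1·90°
n=3: pose=(8,0,N); sL=120/221, sR=24/85; mL=144/1105, mR=36/65; mL+mR=756/1105 → advance +1; mR−mL=36/85 → turn +1·90°
n=4: pose=(8,1,W); sL=6/13, sR=3/8; mL=9/208, mR=63/104; mL+mR=135/208 → advance +1; mR−mL=9/16 → turn +1·90°

0 6/13 3/8 9/208 63/104 8 1 W
1 120/377 24/37 -2304/13949 11268/13949 7 1 S
2 60/169 12/29 -144/4901 2898/4901 7 0 E
3 120/221 24/85 144/1105 36/65 8 0 N
4 6/13 3/8 9/208 63/104 8 1 W
final 7 1 S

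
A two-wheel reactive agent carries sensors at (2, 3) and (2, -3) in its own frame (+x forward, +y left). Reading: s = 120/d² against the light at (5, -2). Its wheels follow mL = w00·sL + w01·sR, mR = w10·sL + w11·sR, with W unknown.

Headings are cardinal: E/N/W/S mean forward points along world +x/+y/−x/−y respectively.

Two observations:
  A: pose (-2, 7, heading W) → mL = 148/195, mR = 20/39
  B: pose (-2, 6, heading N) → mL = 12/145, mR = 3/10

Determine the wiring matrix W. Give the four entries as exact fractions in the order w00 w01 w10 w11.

obs A: pose=(-2,7,W) → sL=40/39, sR=8/15, mL=148/195, mR=20/39
obs B: pose=(-2,6,N) → sL=3/5, sR=30/29, mL=12/145, mR=3/10
sensor matrix S = [[40/39, 8/15], [3/5, 30/29]]; det S = 6984/9425
solve [mL_A; mL_B] = S·[w00; w01] and [mR_A; mR_B] = S·[w10; w11]:
  w00 = 1, w01 = -1/2, w10 = 1/2, w11 = 0

1 -1/2 1/2 0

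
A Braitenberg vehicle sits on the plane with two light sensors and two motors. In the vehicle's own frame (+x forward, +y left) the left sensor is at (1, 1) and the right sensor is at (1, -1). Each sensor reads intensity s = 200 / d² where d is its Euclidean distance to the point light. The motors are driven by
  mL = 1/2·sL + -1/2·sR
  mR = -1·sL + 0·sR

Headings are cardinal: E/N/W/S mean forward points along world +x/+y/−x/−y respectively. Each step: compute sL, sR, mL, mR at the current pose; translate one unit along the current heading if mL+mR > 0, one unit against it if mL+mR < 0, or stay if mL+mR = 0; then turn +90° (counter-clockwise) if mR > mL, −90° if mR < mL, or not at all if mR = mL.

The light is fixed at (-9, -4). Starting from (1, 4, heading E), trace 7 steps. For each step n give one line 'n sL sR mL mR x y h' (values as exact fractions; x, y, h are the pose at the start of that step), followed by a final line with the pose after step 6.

n=0: pose=(1,4,E); sL=100/101, sR=20/17; mL=-160/1717, mR=-100/101; mL+mR=-1860/1717 → advance -1; mR−mL=-1540/1717 → turn -1·90°
n=1: pose=(0,4,S); sL=200/149, sR=200/113; mL=-3600/16837, mR=-200/149; mL+mR=-26200/16837 → advance -1; mR−mL=-19000/16837 → turn -1·90°
n=2: pose=(0,5,W); sL=25/16, sR=50/41; mL=225/1312, mR=-25/16; mL+mR=-1825/1312 → advance -1; mR−mL=-2275/1312 → turn -1·90°
n=3: pose=(1,5,N); sL=200/181, sR=200/221; mL=4000/40001, mR=-200/181; mL+mR=-40200/40001 → advance -1; mR−mL=-48200/40001 → turn -1·90°
n=4: pose=(1,4,E); sL=100/101, sR=20/17; mL=-160/1717, mR=-100/101; mL+mR=-1860/1717 → advance -1; mR−mL=-1540/1717 → turn -1·90°
n=5: pose=(0,4,S); sL=200/149, sR=200/113; mL=-3600/16837, mR=-200/149; mL+mR=-26200/16837 → advance -1; mR−mL=-19000/16837 → turn -1·90°
n=6: pose=(0,5,W); sL=25/16, sR=50/41; mL=225/1312, mR=-25/16; mL+mR=-1825/1312 → advance -1; mR−mL=-2275/1312 → turn -1·90°

0 100/101 20/17 -160/1717 -100/101 1 4 E
1 200/149 200/113 -3600/16837 -200/149 0 4 S
2 25/16 50/41 225/1312 -25/16 0 5 W
3 200/181 200/221 4000/40001 -200/181 1 5 N
4 100/101 20/17 -160/1717 -100/101 1 4 E
5 200/149 200/113 -3600/16837 -200/149 0 4 S
6 25/16 50/41 225/1312 -25/16 0 5 W
final 1 5 N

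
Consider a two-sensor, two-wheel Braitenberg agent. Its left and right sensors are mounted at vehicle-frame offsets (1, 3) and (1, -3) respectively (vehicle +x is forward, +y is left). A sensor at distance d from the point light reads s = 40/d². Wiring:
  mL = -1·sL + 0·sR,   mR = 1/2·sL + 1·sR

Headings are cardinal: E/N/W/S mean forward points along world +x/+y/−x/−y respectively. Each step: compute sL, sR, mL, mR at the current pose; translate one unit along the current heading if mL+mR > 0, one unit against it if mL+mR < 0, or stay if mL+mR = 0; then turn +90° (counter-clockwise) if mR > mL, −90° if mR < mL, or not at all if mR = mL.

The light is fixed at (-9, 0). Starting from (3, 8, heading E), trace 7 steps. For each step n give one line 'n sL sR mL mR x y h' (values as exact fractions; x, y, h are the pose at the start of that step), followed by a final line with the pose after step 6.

0 4/29 20/97 -4/29 774/2813 3 8 E
1 40/181 40/337 -40/181 13980/60997 4 8 N
2 2/9 5/36 -2/9 1/4 4 9 W
3 40/289 8/29 -40/289 2892/8381 3 9 S
4 4/29 20/97 -4/29 774/2813 3 8 E
5 40/181 40/337 -40/181 13980/60997 4 8 N
6 2/9 5/36 -2/9 1/4 4 9 W
final 3 9 S

n=0: pose=(3,8,E); sL=4/29, sR=20/97; mL=-4/29, mR=774/2813; mL+mR=386/2813 → advance +1; mR−mL=1162/2813 → turn +1·90°
n=1: pose=(4,8,N); sL=40/181, sR=40/337; mL=-40/181, mR=13980/60997; mL+mR=500/60997 → advance +1; mR−mL=27460/60997 → turn +1·90°
n=2: pose=(4,9,W); sL=2/9, sR=5/36; mL=-2/9, mR=1/4; mL+mR=1/36 → advance +1; mR−mL=17/36 → turn +1·90°
n=3: pose=(3,9,S); sL=40/289, sR=8/29; mL=-40/289, mR=2892/8381; mL+mR=1732/8381 → advance +1; mR−mL=4052/8381 → turn +1·90°
n=4: pose=(3,8,E); sL=4/29, sR=20/97; mL=-4/29, mR=774/2813; mL+mR=386/2813 → advance +1; mR−mL=1162/2813 → turn +1·90°
n=5: pose=(4,8,N); sL=40/181, sR=40/337; mL=-40/181, mR=13980/60997; mL+mR=500/60997 → advance +1; mR−mL=27460/60997 → turn +1·90°
n=6: pose=(4,9,W); sL=2/9, sR=5/36; mL=-2/9, mR=1/4; mL+mR=1/36 → advance +1; mR−mL=17/36 → turn +1·90°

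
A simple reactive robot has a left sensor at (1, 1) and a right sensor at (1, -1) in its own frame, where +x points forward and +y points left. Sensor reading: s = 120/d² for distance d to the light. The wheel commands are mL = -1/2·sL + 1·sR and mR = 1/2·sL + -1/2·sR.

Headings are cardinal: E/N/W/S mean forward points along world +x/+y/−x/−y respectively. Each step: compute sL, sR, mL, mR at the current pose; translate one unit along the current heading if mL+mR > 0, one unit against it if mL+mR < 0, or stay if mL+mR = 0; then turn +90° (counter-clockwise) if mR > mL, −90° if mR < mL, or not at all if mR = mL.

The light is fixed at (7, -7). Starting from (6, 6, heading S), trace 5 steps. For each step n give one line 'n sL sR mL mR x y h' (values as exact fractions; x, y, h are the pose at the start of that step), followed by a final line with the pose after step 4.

0 5/6 30/37 175/444 5/444 6 6 S
1 24/25 120/173 924/4325 576/4325 6 5 W
2 60/89 12/17 558/1513 -24/1513 5 5 N
3 120/197 24/29 2988/5713 -624/5713 5 6 E
4 5/6 30/37 175/444 5/444 6 6 S
final 6 5 W

n=0: pose=(6,6,S); sL=5/6, sR=30/37; mL=175/444, mR=5/444; mL+mR=15/37 → advance +1; mR−mL=-85/222 → turn -1·90°
n=1: pose=(6,5,W); sL=24/25, sR=120/173; mL=924/4325, mR=576/4325; mL+mR=60/173 → advance +1; mR−mL=-348/4325 → turn -1·90°
n=2: pose=(5,5,N); sL=60/89, sR=12/17; mL=558/1513, mR=-24/1513; mL+mR=6/17 → advance +1; mR−mL=-582/1513 → turn -1·90°
n=3: pose=(5,6,E); sL=120/197, sR=24/29; mL=2988/5713, mR=-624/5713; mL+mR=12/29 → advance +1; mR−mL=-3612/5713 → turn -1·90°
n=4: pose=(6,6,S); sL=5/6, sR=30/37; mL=175/444, mR=5/444; mL+mR=15/37 → advance +1; mR−mL=-85/222 → turn -1·90°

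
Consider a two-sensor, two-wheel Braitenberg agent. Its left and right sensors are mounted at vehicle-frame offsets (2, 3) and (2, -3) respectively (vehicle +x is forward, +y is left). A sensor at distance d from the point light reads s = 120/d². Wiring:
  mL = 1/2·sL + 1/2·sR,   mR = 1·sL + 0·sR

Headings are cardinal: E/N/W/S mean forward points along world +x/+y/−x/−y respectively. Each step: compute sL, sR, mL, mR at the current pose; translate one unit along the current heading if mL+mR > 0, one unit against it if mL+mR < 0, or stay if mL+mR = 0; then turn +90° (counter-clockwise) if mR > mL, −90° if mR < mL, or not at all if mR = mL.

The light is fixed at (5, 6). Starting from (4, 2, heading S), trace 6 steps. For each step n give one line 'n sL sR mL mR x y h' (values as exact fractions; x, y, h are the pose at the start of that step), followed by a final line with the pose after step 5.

n=0: pose=(4,2,S); sL=3, sR=30/13; mL=69/26, mR=3; mL+mR=147/26 → advance +1; mR−mL=9/26 → turn +1·90°
n=1: pose=(4,1,E); sL=24, sR=24/13; mL=168/13, mR=24; mL+mR=480/13 → advance +1; mR−mL=144/13 → turn +1·90°
n=2: pose=(5,1,N); sL=20/3, sR=20/3; mL=20/3, mR=20/3; mL+mR=40/3 → advance +1; mR−mL=0 → turn +0·90°
n=3: pose=(5,2,N); sL=120/13, sR=120/13; mL=120/13, mR=120/13; mL+mR=240/13 → advance +1; mR−mL=0 → turn +0·90°
n=4: pose=(5,3,N); sL=12, sR=12; mL=12, mR=12; mL+mR=24 → advance +1; mR−mL=0 → turn +0·90°
n=5: pose=(5,4,N); sL=40/3, sR=40/3; mL=40/3, mR=40/3; mL+mR=80/3 → advance +1; mR−mL=0 → turn +0·90°

0 3 30/13 69/26 3 4 2 S
1 24 24/13 168/13 24 4 1 E
2 20/3 20/3 20/3 20/3 5 1 N
3 120/13 120/13 120/13 120/13 5 2 N
4 12 12 12 12 5 3 N
5 40/3 40/3 40/3 40/3 5 4 N
final 5 5 N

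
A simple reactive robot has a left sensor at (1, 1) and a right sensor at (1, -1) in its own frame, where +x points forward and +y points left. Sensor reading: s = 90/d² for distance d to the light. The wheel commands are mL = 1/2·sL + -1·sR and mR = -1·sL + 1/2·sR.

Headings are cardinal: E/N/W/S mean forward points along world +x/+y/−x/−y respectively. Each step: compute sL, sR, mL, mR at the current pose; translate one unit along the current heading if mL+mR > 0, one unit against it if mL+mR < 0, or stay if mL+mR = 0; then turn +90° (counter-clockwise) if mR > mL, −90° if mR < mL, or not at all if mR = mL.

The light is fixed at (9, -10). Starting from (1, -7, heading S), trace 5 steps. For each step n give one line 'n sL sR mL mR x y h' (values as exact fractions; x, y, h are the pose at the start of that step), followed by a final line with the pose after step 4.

n=0: pose=(1,-7,S); sL=90/53, sR=18/17; mL=-189/901, mR=-1053/901; mL+mR=-1242/901 → advance -1; mR−mL=-864/901 → turn -1·90°
n=1: pose=(1,-6,W); sL=1, sR=45/53; mL=-37/106, mR=-61/106; mL+mR=-49/53 → advance -1; mR−mL=-12/53 → turn -1·90°
n=2: pose=(2,-6,N); sL=90/89, sR=90/61; mL=-5265/5429, mR=-1485/5429; mL+mR=-6750/5429 → advance -1; mR−mL=3780/5429 → turn +1·90°
n=3: pose=(2,-7,W); sL=45/34, sR=9/8; mL=-63/136, mR=-207/272; mL+mR=-333/272 → advance -1; mR−mL=-81/272 → turn -1·90°
n=4: pose=(3,-7,N); sL=18/13, sR=90/41; mL=-801/533, mR=-153/533; mL+mR=-954/533 → advance -1; mR−mL=648/533 → turn +1·90°

0 90/53 18/17 -189/901 -1053/901 1 -7 S
1 1 45/53 -37/106 -61/106 1 -6 W
2 90/89 90/61 -5265/5429 -1485/5429 2 -6 N
3 45/34 9/8 -63/136 -207/272 2 -7 W
4 18/13 90/41 -801/533 -153/533 3 -7 N
final 3 -8 W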